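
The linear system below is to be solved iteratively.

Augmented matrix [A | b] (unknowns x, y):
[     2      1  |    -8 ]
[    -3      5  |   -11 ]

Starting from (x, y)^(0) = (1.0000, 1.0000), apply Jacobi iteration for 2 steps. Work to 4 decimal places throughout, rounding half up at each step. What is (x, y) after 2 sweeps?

(-3.2000, -4.9000)

Iteration 1:
  x = (-8 - (1)·1.0000) / (2) = -4.5000
  y = (-11 - (-3)·1.0000) / (5) = -1.6000
Iteration 2:
  x = (-8 - (1)·-1.6000) / (2) = -3.2000
  y = (-11 - (-3)·-4.5000) / (5) = -4.9000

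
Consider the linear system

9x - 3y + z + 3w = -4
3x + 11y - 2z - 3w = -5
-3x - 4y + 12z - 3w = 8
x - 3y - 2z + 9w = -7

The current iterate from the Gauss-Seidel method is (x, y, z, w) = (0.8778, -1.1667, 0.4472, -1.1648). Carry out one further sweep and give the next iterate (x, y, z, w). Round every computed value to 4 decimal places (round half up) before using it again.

(-0.4948, -0.5560, 0.0664, -0.8934)

One sweep:
  x = (-4 - (-3)·-1.1667 - (1)·0.4472 - (3)·-1.1648) / (9) = -0.4948
  y = (-5 - (3)·-0.4948 - (-2)·0.4472 - (-3)·-1.1648) / (11) = -0.5560
  z = (8 - (-3)·-0.4948 - (-4)·-0.5560 - (-3)·-1.1648) / (12) = 0.0664
  w = (-7 - (1)·-0.4948 - (-3)·-0.5560 - (-2)·0.0664) / (9) = -0.8934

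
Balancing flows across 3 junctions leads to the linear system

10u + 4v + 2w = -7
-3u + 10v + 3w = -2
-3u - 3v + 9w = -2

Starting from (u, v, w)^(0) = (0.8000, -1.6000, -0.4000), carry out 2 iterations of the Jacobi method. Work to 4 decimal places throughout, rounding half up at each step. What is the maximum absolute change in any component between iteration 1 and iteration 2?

0.6862

Iteration 1:
  u = (-7 - (4)·-1.6000 - (2)·-0.4000) / (10) = 0.0200
  v = (-2 - (-3)·0.8000 - (3)·-0.4000) / (10) = 0.1600
  w = (-2 - (-3)·0.8000 - (-3)·-1.6000) / (9) = -0.4889
Iteration 2:
  u = (-7 - (4)·0.1600 - (2)·-0.4889) / (10) = -0.6662
  v = (-2 - (-3)·0.0200 - (3)·-0.4889) / (10) = -0.0473
  w = (-2 - (-3)·0.0200 - (-3)·0.1600) / (9) = -0.1622
Change: (-0.6862, -0.2073, 0.3267) → max |·| = 0.6862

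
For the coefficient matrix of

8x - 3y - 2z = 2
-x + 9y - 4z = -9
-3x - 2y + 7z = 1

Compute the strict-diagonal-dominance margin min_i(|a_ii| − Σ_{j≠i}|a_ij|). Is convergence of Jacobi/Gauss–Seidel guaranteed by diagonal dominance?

row 1: |8| − (3+2) = 3
row 2: |9| − (1+4) = 4
row 3: |7| − (3+2) = 2
minimum over rows = 2 → strictly diagonally dominant (convergence guaranteed)

2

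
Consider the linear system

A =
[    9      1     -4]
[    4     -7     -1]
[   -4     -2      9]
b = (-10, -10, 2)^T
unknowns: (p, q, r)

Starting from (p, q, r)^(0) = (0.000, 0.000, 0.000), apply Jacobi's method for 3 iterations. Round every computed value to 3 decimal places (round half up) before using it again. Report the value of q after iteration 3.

0.753

Iteration 1:
  p = (-10 - (1)·0.000 - (-4)·0.000) / (9) = -1.111
  q = (-10 - (4)·0.000 - (-1)·0.000) / (-7) = 1.429
  r = (2 - (-4)·0.000 - (-2)·0.000) / (9) = 0.222
Iteration 2:
  p = (-10 - (1)·1.429 - (-4)·0.222) / (9) = -1.171
  q = (-10 - (4)·-1.111 - (-1)·0.222) / (-7) = 0.762
  r = (2 - (-4)·-1.111 - (-2)·1.429) / (9) = 0.046
Iteration 3:
  p = (-10 - (1)·0.762 - (-4)·0.046) / (9) = -1.175
  q = (-10 - (4)·-1.171 - (-1)·0.046) / (-7) = 0.753
  r = (2 - (-4)·-1.171 - (-2)·0.762) / (9) = -0.129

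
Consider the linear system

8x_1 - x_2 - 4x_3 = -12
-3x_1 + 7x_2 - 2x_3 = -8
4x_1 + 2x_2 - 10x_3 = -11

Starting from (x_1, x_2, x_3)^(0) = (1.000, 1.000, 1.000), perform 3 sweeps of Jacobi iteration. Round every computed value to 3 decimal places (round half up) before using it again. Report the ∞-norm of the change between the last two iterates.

0.593

Iteration 1:
  x_1 = (-12 - (-1)·1.000 - (-4)·1.000) / (8) = -0.875
  x_2 = (-8 - (-3)·1.000 - (-2)·1.000) / (7) = -0.429
  x_3 = (-11 - (4)·1.000 - (2)·1.000) / (-10) = 1.700
Iteration 2:
  x_1 = (-12 - (-1)·-0.429 - (-4)·1.700) / (8) = -0.704
  x_2 = (-8 - (-3)·-0.875 - (-2)·1.700) / (7) = -1.032
  x_3 = (-11 - (4)·-0.875 - (2)·-0.429) / (-10) = 0.664
Iteration 3:
  x_1 = (-12 - (-1)·-1.032 - (-4)·0.664) / (8) = -1.297
  x_2 = (-8 - (-3)·-0.704 - (-2)·0.664) / (7) = -1.255
  x_3 = (-11 - (4)·-0.704 - (2)·-1.032) / (-10) = 0.612
Change: (-0.593, -0.223, -0.052) → max |·| = 0.593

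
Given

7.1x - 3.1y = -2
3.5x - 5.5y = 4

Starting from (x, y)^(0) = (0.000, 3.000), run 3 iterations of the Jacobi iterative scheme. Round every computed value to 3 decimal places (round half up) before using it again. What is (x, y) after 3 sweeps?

Iteration 1:
  x = (-2 - (-3.1)·3.000) / (7.1) = 1.028
  y = (4 - (3.5)·0.000) / (-5.5) = -0.727
Iteration 2:
  x = (-2 - (-3.1)·-0.727) / (7.1) = -0.599
  y = (4 - (3.5)·1.028) / (-5.5) = -0.073
Iteration 3:
  x = (-2 - (-3.1)·-0.073) / (7.1) = -0.314
  y = (4 - (3.5)·-0.599) / (-5.5) = -1.108

(-0.314, -1.108)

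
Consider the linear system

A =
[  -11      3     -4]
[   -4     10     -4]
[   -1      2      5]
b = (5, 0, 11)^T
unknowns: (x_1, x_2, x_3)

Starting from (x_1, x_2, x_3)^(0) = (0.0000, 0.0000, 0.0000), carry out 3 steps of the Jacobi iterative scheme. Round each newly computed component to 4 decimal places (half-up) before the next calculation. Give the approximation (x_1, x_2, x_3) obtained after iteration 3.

(-1.0311, 0.3418, 1.6698)

Iteration 1:
  x_1 = (5 - (3)·0.0000 - (-4)·0.0000) / (-11) = -0.4545
  x_2 = (0 - (-4)·0.0000 - (-4)·0.0000) / (10) = 0.0000
  x_3 = (11 - (-1)·0.0000 - (2)·0.0000) / (5) = 2.2000
Iteration 2:
  x_1 = (5 - (3)·0.0000 - (-4)·2.2000) / (-11) = -1.2545
  x_2 = (0 - (-4)·-0.4545 - (-4)·2.2000) / (10) = 0.6982
  x_3 = (11 - (-1)·-0.4545 - (2)·0.0000) / (5) = 2.1091
Iteration 3:
  x_1 = (5 - (3)·0.6982 - (-4)·2.1091) / (-11) = -1.0311
  x_2 = (0 - (-4)·-1.2545 - (-4)·2.1091) / (10) = 0.3418
  x_3 = (11 - (-1)·-1.2545 - (2)·0.6982) / (5) = 1.6698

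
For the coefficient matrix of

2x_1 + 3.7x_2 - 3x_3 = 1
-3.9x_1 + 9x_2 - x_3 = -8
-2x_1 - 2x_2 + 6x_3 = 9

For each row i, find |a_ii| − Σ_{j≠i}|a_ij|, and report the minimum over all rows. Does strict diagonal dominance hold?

-4.7

row 1: |2| − (3.7+3) = -4.7
row 2: |9| − (3.9+1) = 4.1
row 3: |6| − (2+2) = 2
minimum over rows = -4.7 → not strictly diagonally dominant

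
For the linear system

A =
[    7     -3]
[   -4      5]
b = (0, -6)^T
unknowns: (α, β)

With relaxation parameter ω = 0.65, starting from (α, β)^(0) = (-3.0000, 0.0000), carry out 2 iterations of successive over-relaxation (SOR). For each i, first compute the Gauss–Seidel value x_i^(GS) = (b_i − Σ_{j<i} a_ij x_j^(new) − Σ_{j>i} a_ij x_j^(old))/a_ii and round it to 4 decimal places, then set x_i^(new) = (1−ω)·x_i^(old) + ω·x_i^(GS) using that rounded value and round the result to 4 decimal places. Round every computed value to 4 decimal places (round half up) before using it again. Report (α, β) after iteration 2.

Iteration 1:
  α: GS value = (0 - (-3)·0.0000) / (7) = 0.0000;  α ← (1−ω)·-3.0000 + ω·0.0000 = -1.0500
  β: GS value = (-6 - (-4)·-1.0500) / (5) = -2.0400;  β ← (1−ω)·0.0000 + ω·-2.0400 = -1.3260
Iteration 2:
  α: GS value = (0 - (-3)·-1.3260) / (7) = -0.5683;  α ← (1−ω)·-1.0500 + ω·-0.5683 = -0.7369
  β: GS value = (-6 - (-4)·-0.7369) / (5) = -1.7895;  β ← (1−ω)·-1.3260 + ω·-1.7895 = -1.6273

(-0.7369, -1.6273)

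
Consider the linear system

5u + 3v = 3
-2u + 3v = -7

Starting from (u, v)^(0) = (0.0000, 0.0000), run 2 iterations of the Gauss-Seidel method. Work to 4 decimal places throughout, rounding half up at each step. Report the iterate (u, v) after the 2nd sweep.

Iteration 1:
  u = (3 - (3)·0.0000) / (5) = 0.6000
  v = (-7 - (-2)·0.6000) / (3) = -1.9333
Iteration 2:
  u = (3 - (3)·-1.9333) / (5) = 1.7600
  v = (-7 - (-2)·1.7600) / (3) = -1.1600

(1.7600, -1.1600)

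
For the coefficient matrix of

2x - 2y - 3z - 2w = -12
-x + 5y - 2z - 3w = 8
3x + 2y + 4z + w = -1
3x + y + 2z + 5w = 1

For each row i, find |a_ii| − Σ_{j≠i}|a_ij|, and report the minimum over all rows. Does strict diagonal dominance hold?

row 1: |2| − (2+3+2) = -5
row 2: |5| − (1+2+3) = -1
row 3: |4| − (3+2+1) = -2
row 4: |5| − (3+1+2) = -1
minimum over rows = -5 → not strictly diagonally dominant

-5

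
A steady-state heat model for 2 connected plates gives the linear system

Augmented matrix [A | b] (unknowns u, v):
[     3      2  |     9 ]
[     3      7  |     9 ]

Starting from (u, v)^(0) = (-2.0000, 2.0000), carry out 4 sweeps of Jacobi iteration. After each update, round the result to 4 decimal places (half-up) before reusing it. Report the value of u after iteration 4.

2.5918

Iteration 1:
  u = (9 - (2)·2.0000) / (3) = 1.6667
  v = (9 - (3)·-2.0000) / (7) = 2.1429
Iteration 2:
  u = (9 - (2)·2.1429) / (3) = 1.5714
  v = (9 - (3)·1.6667) / (7) = 0.5714
Iteration 3:
  u = (9 - (2)·0.5714) / (3) = 2.6191
  v = (9 - (3)·1.5714) / (7) = 0.6123
Iteration 4:
  u = (9 - (2)·0.6123) / (3) = 2.5918
  v = (9 - (3)·2.6191) / (7) = 0.1632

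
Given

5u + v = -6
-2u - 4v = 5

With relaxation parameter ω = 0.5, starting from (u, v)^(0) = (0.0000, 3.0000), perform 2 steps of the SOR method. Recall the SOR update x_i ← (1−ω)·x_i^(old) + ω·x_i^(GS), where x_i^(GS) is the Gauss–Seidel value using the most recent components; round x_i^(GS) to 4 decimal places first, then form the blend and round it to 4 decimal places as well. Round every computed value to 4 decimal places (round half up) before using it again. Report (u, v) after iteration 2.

(-1.1600, 0.2150)

Iteration 1:
  u: GS value = (-6 - (1)·3.0000) / (5) = -1.8000;  u ← (1−ω)·0.0000 + ω·-1.8000 = -0.9000
  v: GS value = (5 - (-2)·-0.9000) / (-4) = -0.8000;  v ← (1−ω)·3.0000 + ω·-0.8000 = 1.1000
Iteration 2:
  u: GS value = (-6 - (1)·1.1000) / (5) = -1.4200;  u ← (1−ω)·-0.9000 + ω·-1.4200 = -1.1600
  v: GS value = (5 - (-2)·-1.1600) / (-4) = -0.6700;  v ← (1−ω)·1.1000 + ω·-0.6700 = 0.2150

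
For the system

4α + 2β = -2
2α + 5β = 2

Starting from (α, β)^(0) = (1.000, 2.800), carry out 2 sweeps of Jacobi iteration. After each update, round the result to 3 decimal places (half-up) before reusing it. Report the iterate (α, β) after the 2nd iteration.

(-0.500, 1.160)

Iteration 1:
  α = (-2 - (2)·2.800) / (4) = -1.900
  β = (2 - (2)·1.000) / (5) = 0.000
Iteration 2:
  α = (-2 - (2)·0.000) / (4) = -0.500
  β = (2 - (2)·-1.900) / (5) = 1.160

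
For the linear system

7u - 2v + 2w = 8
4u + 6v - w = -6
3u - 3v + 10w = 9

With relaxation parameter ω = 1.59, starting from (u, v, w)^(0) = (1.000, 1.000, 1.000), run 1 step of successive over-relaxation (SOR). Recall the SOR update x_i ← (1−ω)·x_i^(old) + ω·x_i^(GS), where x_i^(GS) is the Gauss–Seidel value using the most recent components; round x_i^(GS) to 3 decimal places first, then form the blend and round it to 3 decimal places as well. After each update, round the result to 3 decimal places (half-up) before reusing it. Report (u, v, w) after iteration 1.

Iteration 1:
  u: GS value = (8 - (-2)·1.000 - (2)·1.000) / (7) = 1.143;  u ← (1−ω)·1.000 + ω·1.143 = 1.227
  v: GS value = (-6 - (4)·1.227 - (-1)·1.000) / (6) = -1.651;  v ← (1−ω)·1.000 + ω·-1.651 = -3.215
  w: GS value = (9 - (3)·1.227 - (-3)·-3.215) / (10) = -0.433;  w ← (1−ω)·1.000 + ω·-0.433 = -1.278

(1.227, -3.215, -1.278)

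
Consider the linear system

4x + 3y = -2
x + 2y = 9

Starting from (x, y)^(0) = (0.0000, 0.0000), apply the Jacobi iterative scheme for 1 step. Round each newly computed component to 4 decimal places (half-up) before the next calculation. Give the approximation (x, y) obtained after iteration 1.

(-0.5000, 4.5000)

Iteration 1:
  x = (-2 - (3)·0.0000) / (4) = -0.5000
  y = (9 - (1)·0.0000) / (2) = 4.5000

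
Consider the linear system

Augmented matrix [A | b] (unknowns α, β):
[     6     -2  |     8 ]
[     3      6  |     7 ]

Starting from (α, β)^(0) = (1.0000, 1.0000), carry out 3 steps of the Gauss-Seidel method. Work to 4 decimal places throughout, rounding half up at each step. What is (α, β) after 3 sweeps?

(1.4815, 0.4259)

Iteration 1:
  α = (8 - (-2)·1.0000) / (6) = 1.6667
  β = (7 - (3)·1.6667) / (6) = 0.3333
Iteration 2:
  α = (8 - (-2)·0.3333) / (6) = 1.4444
  β = (7 - (3)·1.4444) / (6) = 0.4445
Iteration 3:
  α = (8 - (-2)·0.4445) / (6) = 1.4815
  β = (7 - (3)·1.4815) / (6) = 0.4259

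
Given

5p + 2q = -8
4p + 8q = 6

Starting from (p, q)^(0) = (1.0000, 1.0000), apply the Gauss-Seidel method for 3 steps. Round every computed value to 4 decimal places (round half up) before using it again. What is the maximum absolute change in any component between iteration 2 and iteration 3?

Iteration 1:
  p = (-8 - (2)·1.0000) / (5) = -2.0000
  q = (6 - (4)·-2.0000) / (8) = 1.7500
Iteration 2:
  p = (-8 - (2)·1.7500) / (5) = -2.3000
  q = (6 - (4)·-2.3000) / (8) = 1.9000
Iteration 3:
  p = (-8 - (2)·1.9000) / (5) = -2.3600
  q = (6 - (4)·-2.3600) / (8) = 1.9300
Change: (-0.0600, 0.0300) → max |·| = 0.0600

0.0600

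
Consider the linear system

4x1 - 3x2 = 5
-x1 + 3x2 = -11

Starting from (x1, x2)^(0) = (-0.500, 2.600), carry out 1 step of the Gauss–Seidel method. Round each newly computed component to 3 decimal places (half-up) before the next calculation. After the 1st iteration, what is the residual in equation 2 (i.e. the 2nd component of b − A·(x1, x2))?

0.000

Iteration 1:
  x1 = (5 - (-3)·2.600) / (4) = 3.200
  x2 = (-11 - (-1)·3.200) / (3) = -2.600
Residual b − A·x = (-15.600, 0.000)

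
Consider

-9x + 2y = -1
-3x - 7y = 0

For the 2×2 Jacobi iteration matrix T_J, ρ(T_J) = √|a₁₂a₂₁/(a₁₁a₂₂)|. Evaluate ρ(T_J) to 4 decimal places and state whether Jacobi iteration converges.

a₁₂a₂₁/(a₁₁a₂₂) = (2)·(-3) / ((-9)·(-7)) = -0.095238
ρ = √|-0.095238| = √0.095238 = 0.3086
ρ < 1, so Jacobi converges

0.3086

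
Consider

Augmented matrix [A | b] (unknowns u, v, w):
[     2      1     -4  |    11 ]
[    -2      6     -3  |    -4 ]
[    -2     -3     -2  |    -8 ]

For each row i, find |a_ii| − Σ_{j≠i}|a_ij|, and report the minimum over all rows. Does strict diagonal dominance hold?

row 1: |2| − (1+4) = -3
row 2: |6| − (2+3) = 1
row 3: |-2| − (2+3) = -3
minimum over rows = -3 → not strictly diagonally dominant

-3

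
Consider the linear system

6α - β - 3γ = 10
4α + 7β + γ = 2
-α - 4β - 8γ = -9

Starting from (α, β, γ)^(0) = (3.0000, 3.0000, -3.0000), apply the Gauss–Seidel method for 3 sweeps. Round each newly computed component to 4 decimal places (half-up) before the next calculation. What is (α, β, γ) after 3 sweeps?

Iteration 1:
  α = (10 - (-1)·3.0000 - (-3)·-3.0000) / (6) = 0.6667
  β = (2 - (4)·0.6667 - (1)·-3.0000) / (7) = 0.3333
  γ = (-9 - (-1)·0.6667 - (-4)·0.3333) / (-8) = 0.8750
Iteration 2:
  α = (10 - (-1)·0.3333 - (-3)·0.8750) / (6) = 2.1597
  β = (2 - (4)·2.1597 - (1)·0.8750) / (7) = -1.0734
  γ = (-9 - (-1)·2.1597 - (-4)·-1.0734) / (-8) = 1.3917
Iteration 3:
  α = (10 - (-1)·-1.0734 - (-3)·1.3917) / (6) = 2.1836
  β = (2 - (4)·2.1836 - (1)·1.3917) / (7) = -1.1609
  γ = (-9 - (-1)·2.1836 - (-4)·-1.1609) / (-8) = 1.4325

(2.1836, -1.1609, 1.4325)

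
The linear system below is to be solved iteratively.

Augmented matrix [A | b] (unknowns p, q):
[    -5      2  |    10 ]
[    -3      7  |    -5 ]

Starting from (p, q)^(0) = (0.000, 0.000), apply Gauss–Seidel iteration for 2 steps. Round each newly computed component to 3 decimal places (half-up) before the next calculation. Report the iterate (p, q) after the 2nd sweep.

Iteration 1:
  p = (10 - (2)·0.000) / (-5) = -2.000
  q = (-5 - (-3)·-2.000) / (7) = -1.571
Iteration 2:
  p = (10 - (2)·-1.571) / (-5) = -2.628
  q = (-5 - (-3)·-2.628) / (7) = -1.841

(-2.628, -1.841)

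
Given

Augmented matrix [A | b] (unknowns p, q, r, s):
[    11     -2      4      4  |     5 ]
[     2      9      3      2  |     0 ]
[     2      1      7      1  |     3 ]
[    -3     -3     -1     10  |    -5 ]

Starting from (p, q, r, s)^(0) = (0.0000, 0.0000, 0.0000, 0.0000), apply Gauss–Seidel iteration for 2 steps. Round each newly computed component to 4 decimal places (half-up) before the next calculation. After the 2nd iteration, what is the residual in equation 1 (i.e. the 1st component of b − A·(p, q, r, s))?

-0.2620

Iteration 1:
  p = (5 - (-2)·0.0000 - (4)·0.0000 - (4)·0.0000) / (11) = 0.4545
  q = (0 - (2)·0.4545 - (3)·0.0000 - (2)·0.0000) / (9) = -0.1010
  r = (3 - (2)·0.4545 - (1)·-0.1010 - (1)·0.0000) / (7) = 0.3131
  s = (-5 - (-3)·0.4545 - (-3)·-0.1010 - (-1)·0.3131) / (10) = -0.3626
Iteration 2:
  p = (5 - (-2)·-0.1010 - (4)·0.3131 - (4)·-0.3626) / (11) = 0.4542
  q = (0 - (2)·0.4542 - (3)·0.3131 - (2)·-0.3626) / (9) = -0.1247
  r = (3 - (2)·0.4542 - (1)·-0.1247 - (1)·-0.3626) / (7) = 0.3684
  s = (-5 - (-3)·0.4542 - (-3)·-0.1247 - (-1)·0.3684) / (10) = -0.3643
Residual b − A·x = (-0.2620, -0.1627, 0.0018, -0.0001)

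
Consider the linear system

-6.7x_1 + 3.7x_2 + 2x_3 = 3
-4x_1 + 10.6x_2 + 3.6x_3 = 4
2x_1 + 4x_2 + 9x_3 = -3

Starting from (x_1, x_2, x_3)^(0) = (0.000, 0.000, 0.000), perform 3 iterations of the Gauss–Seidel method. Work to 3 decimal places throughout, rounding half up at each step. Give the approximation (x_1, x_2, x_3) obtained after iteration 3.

Iteration 1:
  x_1 = (3 - (3.7)·0.000 - (2)·0.000) / (-6.7) = -0.448
  x_2 = (4 - (-4)·-0.448 - (3.6)·0.000) / (10.6) = 0.208
  x_3 = (-3 - (2)·-0.448 - (4)·0.208) / (9) = -0.326
Iteration 2:
  x_1 = (3 - (3.7)·0.208 - (2)·-0.326) / (-6.7) = -0.430
  x_2 = (4 - (-4)·-0.430 - (3.6)·-0.326) / (10.6) = 0.326
  x_3 = (-3 - (2)·-0.430 - (4)·0.326) / (9) = -0.383
Iteration 3:
  x_1 = (3 - (3.7)·0.326 - (2)·-0.383) / (-6.7) = -0.382
  x_2 = (4 - (-4)·-0.382 - (3.6)·-0.383) / (10.6) = 0.363
  x_3 = (-3 - (2)·-0.382 - (4)·0.363) / (9) = -0.410

(-0.382, 0.363, -0.410)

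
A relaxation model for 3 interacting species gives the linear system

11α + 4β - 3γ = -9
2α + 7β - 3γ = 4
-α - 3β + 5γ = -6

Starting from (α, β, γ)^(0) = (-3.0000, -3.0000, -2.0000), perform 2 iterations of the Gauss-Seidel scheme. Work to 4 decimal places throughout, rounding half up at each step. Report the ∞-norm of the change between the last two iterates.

Iteration 1:
  α = (-9 - (4)·-3.0000 - (-3)·-2.0000) / (11) = -0.2727
  β = (4 - (2)·-0.2727 - (-3)·-2.0000) / (7) = -0.2078
  γ = (-6 - (-1)·-0.2727 - (-3)·-0.2078) / (5) = -1.3792
Iteration 2:
  α = (-9 - (4)·-0.2078 - (-3)·-1.3792) / (11) = -1.1188
  β = (4 - (2)·-1.1188 - (-3)·-1.3792) / (7) = 0.3000
  γ = (-6 - (-1)·-1.1188 - (-3)·0.3000) / (5) = -1.2438
Change: (-0.8461, 0.5078, 0.1354) → max |·| = 0.8461

0.8461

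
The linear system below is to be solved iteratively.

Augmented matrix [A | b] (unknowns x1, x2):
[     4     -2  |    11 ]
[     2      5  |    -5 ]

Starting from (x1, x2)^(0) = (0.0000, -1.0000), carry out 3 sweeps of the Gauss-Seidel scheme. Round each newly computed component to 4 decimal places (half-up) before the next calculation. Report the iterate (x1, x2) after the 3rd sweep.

Iteration 1:
  x1 = (11 - (-2)·-1.0000) / (4) = 2.2500
  x2 = (-5 - (2)·2.2500) / (5) = -1.9000
Iteration 2:
  x1 = (11 - (-2)·-1.9000) / (4) = 1.8000
  x2 = (-5 - (2)·1.8000) / (5) = -1.7200
Iteration 3:
  x1 = (11 - (-2)·-1.7200) / (4) = 1.8900
  x2 = (-5 - (2)·1.8900) / (5) = -1.7560

(1.8900, -1.7560)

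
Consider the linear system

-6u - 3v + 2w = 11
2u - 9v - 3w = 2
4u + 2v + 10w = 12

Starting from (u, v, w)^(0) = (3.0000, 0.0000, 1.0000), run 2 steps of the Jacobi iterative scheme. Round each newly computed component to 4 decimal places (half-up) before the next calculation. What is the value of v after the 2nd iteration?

Iteration 1:
  u = (11 - (-3)·0.0000 - (2)·1.0000) / (-6) = -1.5000
  v = (2 - (2)·3.0000 - (-3)·1.0000) / (-9) = 0.1111
  w = (12 - (4)·3.0000 - (2)·0.0000) / (10) = 0.0000
Iteration 2:
  u = (11 - (-3)·0.1111 - (2)·0.0000) / (-6) = -1.8889
  v = (2 - (2)·-1.5000 - (-3)·0.0000) / (-9) = -0.5556
  w = (12 - (4)·-1.5000 - (2)·0.1111) / (10) = 1.7778

-0.5556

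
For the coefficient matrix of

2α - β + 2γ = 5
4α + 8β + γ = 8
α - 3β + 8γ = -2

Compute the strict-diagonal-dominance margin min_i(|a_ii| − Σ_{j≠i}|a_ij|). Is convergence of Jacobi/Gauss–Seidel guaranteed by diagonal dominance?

row 1: |2| − (1+2) = -1
row 2: |8| − (4+1) = 3
row 3: |8| − (1+3) = 4
minimum over rows = -1 → not strictly diagonally dominant

-1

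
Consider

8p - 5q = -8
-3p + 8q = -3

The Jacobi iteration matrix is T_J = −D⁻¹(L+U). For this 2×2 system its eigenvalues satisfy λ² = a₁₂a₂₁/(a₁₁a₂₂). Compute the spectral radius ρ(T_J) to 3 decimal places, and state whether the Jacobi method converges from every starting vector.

0.484

a₁₂a₂₁/(a₁₁a₂₂) = (-5)·(-3) / ((8)·(8)) = 0.234375
ρ = √|0.234375| = √0.234375 = 0.484
ρ < 1, so Jacobi converges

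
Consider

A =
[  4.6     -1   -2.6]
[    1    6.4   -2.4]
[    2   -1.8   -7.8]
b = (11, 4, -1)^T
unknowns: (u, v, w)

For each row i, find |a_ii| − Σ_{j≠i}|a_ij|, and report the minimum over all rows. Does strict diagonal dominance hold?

row 1: |4.6| − (1+2.6) = 1
row 2: |6.4| − (1+2.4) = 3
row 3: |-7.8| − (2+1.8) = 4
minimum over rows = 1 → strictly diagonally dominant (convergence guaranteed)

1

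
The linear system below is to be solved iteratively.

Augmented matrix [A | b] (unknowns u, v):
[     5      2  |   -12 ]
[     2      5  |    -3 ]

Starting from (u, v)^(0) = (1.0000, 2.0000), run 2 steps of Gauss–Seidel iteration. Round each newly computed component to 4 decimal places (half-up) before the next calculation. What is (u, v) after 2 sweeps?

Iteration 1:
  u = (-12 - (2)·2.0000) / (5) = -3.2000
  v = (-3 - (2)·-3.2000) / (5) = 0.6800
Iteration 2:
  u = (-12 - (2)·0.6800) / (5) = -2.6720
  v = (-3 - (2)·-2.6720) / (5) = 0.4688

(-2.6720, 0.4688)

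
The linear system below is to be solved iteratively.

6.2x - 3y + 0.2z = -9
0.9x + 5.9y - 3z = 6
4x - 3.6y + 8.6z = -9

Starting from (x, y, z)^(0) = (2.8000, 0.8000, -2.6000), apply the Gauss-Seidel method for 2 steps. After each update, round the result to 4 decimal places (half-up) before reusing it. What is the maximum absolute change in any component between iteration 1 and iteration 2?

1.0688

Iteration 1:
  x = (-9 - (-3)·0.8000 - (0.2)·-2.6000) / (6.2) = -0.9806
  y = (6 - (0.9)·-0.9806 - (-3)·-2.6000) / (5.9) = -0.1555
  z = (-9 - (4)·-0.9806 - (-3.6)·-0.1555) / (8.6) = -0.6555
Iteration 2:
  x = (-9 - (-3)·-0.1555 - (0.2)·-0.6555) / (6.2) = -1.5057
  y = (6 - (0.9)·-1.5057 - (-3)·-0.6555) / (5.9) = 0.9133
  z = (-9 - (4)·-1.5057 - (-3.6)·0.9133) / (8.6) = 0.0361
Change: (-0.5251, 1.0688, 0.6916) → max |·| = 1.0688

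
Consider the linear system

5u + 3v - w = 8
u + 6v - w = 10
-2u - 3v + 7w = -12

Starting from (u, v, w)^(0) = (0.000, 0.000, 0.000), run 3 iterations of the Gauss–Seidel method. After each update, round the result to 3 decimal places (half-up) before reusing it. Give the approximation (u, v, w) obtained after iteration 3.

Iteration 1:
  u = (8 - (3)·0.000 - (-1)·0.000) / (5) = 1.600
  v = (10 - (1)·1.600 - (-1)·0.000) / (6) = 1.400
  w = (-12 - (-2)·1.600 - (-3)·1.400) / (7) = -0.657
Iteration 2:
  u = (8 - (3)·1.400 - (-1)·-0.657) / (5) = 0.629
  v = (10 - (1)·0.629 - (-1)·-0.657) / (6) = 1.452
  w = (-12 - (-2)·0.629 - (-3)·1.452) / (7) = -0.912
Iteration 3:
  u = (8 - (3)·1.452 - (-1)·-0.912) / (5) = 0.546
  v = (10 - (1)·0.546 - (-1)·-0.912) / (6) = 1.424
  w = (-12 - (-2)·0.546 - (-3)·1.424) / (7) = -0.948

(0.546, 1.424, -0.948)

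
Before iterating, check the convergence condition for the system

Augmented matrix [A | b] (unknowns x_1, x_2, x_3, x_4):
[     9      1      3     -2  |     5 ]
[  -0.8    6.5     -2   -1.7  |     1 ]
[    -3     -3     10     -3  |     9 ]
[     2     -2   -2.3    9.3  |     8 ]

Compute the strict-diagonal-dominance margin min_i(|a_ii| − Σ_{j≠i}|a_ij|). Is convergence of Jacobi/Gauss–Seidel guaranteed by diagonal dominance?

1

row 1: |9| − (1+3+2) = 3
row 2: |6.5| − (0.8+2+1.7) = 2
row 3: |10| − (3+3+3) = 1
row 4: |9.3| − (2+2+2.3) = 3
minimum over rows = 1 → strictly diagonally dominant (convergence guaranteed)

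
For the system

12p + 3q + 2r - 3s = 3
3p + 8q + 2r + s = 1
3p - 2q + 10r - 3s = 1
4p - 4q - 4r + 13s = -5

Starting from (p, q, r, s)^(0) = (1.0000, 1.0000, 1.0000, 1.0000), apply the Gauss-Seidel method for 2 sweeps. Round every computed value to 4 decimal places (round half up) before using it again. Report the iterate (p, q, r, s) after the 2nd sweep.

Iteration 1:
  p = (3 - (3)·1.0000 - (2)·1.0000 - (-3)·1.0000) / (12) = 0.0833
  q = (1 - (3)·0.0833 - (2)·1.0000 - (1)·1.0000) / (8) = -0.2812
  r = (1 - (3)·0.0833 - (-2)·-0.2812 - (-3)·1.0000) / (10) = 0.3188
  s = (-5 - (4)·0.0833 - (-4)·-0.2812 - (-4)·0.3188) / (13) = -0.3987
Iteration 2:
  p = (3 - (3)·-0.2812 - (2)·0.3188 - (-3)·-0.3987) / (12) = 0.1675
  q = (1 - (3)·0.1675 - (2)·0.3188 - (1)·-0.3987) / (8) = 0.0323
  r = (1 - (3)·0.1675 - (-2)·0.0323 - (-3)·-0.3987) / (10) = -0.0634
  s = (-5 - (4)·0.1675 - (-4)·0.0323 - (-4)·-0.0634) / (13) = -0.4457

(0.1675, 0.0323, -0.0634, -0.4457)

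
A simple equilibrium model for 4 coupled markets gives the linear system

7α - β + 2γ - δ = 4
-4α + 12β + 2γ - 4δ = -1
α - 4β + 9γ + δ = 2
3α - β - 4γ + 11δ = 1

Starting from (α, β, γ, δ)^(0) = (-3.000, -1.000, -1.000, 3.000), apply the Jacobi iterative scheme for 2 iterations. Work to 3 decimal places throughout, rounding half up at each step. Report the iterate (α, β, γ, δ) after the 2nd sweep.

Iteration 1:
  α = (4 - (-1)·-1.000 - (2)·-1.000 - (-1)·3.000) / (7) = 1.143
  β = (-1 - (-4)·-3.000 - (2)·-1.000 - (-4)·3.000) / (12) = 0.083
  γ = (2 - (1)·-3.000 - (-4)·-1.000 - (1)·3.000) / (9) = -0.222
  δ = (1 - (3)·-3.000 - (-1)·-1.000 - (-4)·-1.000) / (11) = 0.455
Iteration 2:
  α = (4 - (-1)·0.083 - (2)·-0.222 - (-1)·0.455) / (7) = 0.712
  β = (-1 - (-4)·1.143 - (2)·-0.222 - (-4)·0.455) / (12) = 0.486
  γ = (2 - (1)·1.143 - (-4)·0.083 - (1)·0.455) / (9) = 0.082
  δ = (1 - (3)·1.143 - (-1)·0.083 - (-4)·-0.222) / (11) = -0.294

(0.712, 0.486, 0.082, -0.294)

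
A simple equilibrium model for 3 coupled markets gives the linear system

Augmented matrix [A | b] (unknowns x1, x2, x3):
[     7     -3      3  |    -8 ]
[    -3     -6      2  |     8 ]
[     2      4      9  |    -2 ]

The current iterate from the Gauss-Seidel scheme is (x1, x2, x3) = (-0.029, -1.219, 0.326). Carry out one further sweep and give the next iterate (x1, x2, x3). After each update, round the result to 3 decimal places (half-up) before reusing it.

(-1.805, -0.322, 0.322)

One sweep:
  x1 = (-8 - (-3)·-1.219 - (3)·0.326) / (7) = -1.805
  x2 = (8 - (-3)·-1.805 - (2)·0.326) / (-6) = -0.322
  x3 = (-2 - (2)·-1.805 - (4)·-0.322) / (9) = 0.322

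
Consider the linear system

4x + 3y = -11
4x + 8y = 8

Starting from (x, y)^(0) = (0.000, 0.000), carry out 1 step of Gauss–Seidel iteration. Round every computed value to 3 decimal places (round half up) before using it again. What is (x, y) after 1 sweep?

Iteration 1:
  x = (-11 - (3)·0.000) / (4) = -2.750
  y = (8 - (4)·-2.750) / (8) = 2.375

(-2.750, 2.375)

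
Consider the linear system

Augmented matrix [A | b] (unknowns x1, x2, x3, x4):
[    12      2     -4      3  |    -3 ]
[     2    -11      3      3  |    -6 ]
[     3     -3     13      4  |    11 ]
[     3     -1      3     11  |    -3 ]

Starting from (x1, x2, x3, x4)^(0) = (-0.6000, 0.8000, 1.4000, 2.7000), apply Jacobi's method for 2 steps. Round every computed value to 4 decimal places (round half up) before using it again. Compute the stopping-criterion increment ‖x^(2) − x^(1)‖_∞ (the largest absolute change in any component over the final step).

1.1384

Iteration 1:
  x1 = (-3 - (2)·0.8000 - (-4)·1.4000 - (3)·2.7000) / (12) = -0.5917
  x2 = (-6 - (2)·-0.6000 - (3)·1.4000 - (3)·2.7000) / (-11) = 1.5545
  x3 = (11 - (3)·-0.6000 - (-3)·0.8000 - (4)·2.7000) / (13) = 0.3385
  x4 = (-3 - (3)·-0.6000 - (-1)·0.8000 - (3)·1.4000) / (11) = -0.4182
Iteration 2:
  x1 = (-3 - (2)·1.5545 - (-4)·0.3385 - (3)·-0.4182) / (12) = -0.2917
  x2 = (-6 - (2)·-0.5917 - (3)·0.3385 - (3)·-0.4182) / (-11) = 0.4161
  x3 = (11 - (3)·-0.5917 - (-3)·1.5545 - (4)·-0.4182) / (13) = 1.4701
  x4 = (-3 - (3)·-0.5917 - (-1)·1.5545 - (3)·0.3385) / (11) = -0.0624
Change: (0.3000, -1.1384, 1.1316, 0.3558) → max |·| = 1.1384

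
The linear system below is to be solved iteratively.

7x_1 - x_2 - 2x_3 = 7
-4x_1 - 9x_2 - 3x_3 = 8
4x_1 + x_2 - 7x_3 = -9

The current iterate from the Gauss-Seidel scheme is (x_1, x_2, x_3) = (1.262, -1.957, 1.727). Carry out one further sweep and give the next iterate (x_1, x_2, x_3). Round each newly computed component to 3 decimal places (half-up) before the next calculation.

(1.214, -2.004, 1.693)

One sweep:
  x_1 = (7 - (-1)·-1.957 - (-2)·1.727) / (7) = 1.214
  x_2 = (8 - (-4)·1.214 - (-3)·1.727) / (-9) = -2.004
  x_3 = (-9 - (4)·1.214 - (1)·-2.004) / (-7) = 1.693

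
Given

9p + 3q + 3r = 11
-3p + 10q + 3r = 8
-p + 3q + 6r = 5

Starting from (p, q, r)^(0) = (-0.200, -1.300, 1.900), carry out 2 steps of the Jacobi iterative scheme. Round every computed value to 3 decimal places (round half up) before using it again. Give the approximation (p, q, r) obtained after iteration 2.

(0.682, 0.672, 0.919)

Iteration 1:
  p = (11 - (3)·-1.300 - (3)·1.900) / (9) = 1.022
  q = (8 - (-3)·-0.200 - (3)·1.900) / (10) = 0.170
  r = (5 - (-1)·-0.200 - (3)·-1.300) / (6) = 1.450
Iteration 2:
  p = (11 - (3)·0.170 - (3)·1.450) / (9) = 0.682
  q = (8 - (-3)·1.022 - (3)·1.450) / (10) = 0.672
  r = (5 - (-1)·1.022 - (3)·0.170) / (6) = 0.919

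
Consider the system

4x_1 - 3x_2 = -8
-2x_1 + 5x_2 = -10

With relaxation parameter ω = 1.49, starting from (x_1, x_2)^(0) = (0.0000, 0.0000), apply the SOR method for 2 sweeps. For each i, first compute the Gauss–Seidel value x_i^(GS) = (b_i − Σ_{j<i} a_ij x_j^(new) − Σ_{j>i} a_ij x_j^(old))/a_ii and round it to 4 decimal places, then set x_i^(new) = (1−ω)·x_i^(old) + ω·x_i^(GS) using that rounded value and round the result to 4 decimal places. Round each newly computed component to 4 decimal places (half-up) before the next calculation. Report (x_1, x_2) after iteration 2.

Iteration 1:
  x_1: GS value = (-8 - (-3)·0.0000) / (4) = -2.0000;  x_1 ← (1−ω)·0.0000 + ω·-2.0000 = -2.9800
  x_2: GS value = (-10 - (-2)·-2.9800) / (5) = -3.1920;  x_2 ← (1−ω)·0.0000 + ω·-3.1920 = -4.7561
Iteration 2:
  x_1: GS value = (-8 - (-3)·-4.7561) / (4) = -5.5671;  x_1 ← (1−ω)·-2.9800 + ω·-5.5671 = -6.8348
  x_2: GS value = (-10 - (-2)·-6.8348) / (5) = -4.7339;  x_2 ← (1−ω)·-4.7561 + ω·-4.7339 = -4.7230

(-6.8348, -4.7230)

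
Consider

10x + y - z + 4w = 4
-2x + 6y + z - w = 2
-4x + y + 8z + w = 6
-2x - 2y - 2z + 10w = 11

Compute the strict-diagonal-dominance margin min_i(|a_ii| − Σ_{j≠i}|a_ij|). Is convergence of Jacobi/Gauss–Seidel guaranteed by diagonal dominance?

2

row 1: |10| − (1+1+4) = 4
row 2: |6| − (2+1+1) = 2
row 3: |8| − (4+1+1) = 2
row 4: |10| − (2+2+2) = 4
minimum over rows = 2 → strictly diagonally dominant (convergence guaranteed)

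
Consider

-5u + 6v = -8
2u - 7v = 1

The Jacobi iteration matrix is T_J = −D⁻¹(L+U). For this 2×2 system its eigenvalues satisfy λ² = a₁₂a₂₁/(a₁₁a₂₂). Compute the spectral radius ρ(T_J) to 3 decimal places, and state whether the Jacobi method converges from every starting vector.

a₁₂a₂₁/(a₁₁a₂₂) = (6)·(2) / ((-5)·(-7)) = 0.342857
ρ = √|0.342857| = √0.342857 = 0.586
ρ < 1, so Jacobi converges

0.586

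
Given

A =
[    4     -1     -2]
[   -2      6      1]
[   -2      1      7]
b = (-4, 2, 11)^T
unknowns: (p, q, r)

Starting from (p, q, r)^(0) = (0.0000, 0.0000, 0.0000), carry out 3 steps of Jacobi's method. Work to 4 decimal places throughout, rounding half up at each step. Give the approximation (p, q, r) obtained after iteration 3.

Iteration 1:
  p = (-4 - (-1)·0.0000 - (-2)·0.0000) / (4) = -1.0000
  q = (2 - (-2)·0.0000 - (1)·0.0000) / (6) = 0.3333
  r = (11 - (-2)·0.0000 - (1)·0.0000) / (7) = 1.5714
Iteration 2:
  p = (-4 - (-1)·0.3333 - (-2)·1.5714) / (4) = -0.1310
  q = (2 - (-2)·-1.0000 - (1)·1.5714) / (6) = -0.2619
  r = (11 - (-2)·-1.0000 - (1)·0.3333) / (7) = 1.2381
Iteration 3:
  p = (-4 - (-1)·-0.2619 - (-2)·1.2381) / (4) = -0.4464
  q = (2 - (-2)·-0.1310 - (1)·1.2381) / (6) = 0.0833
  r = (11 - (-2)·-0.1310 - (1)·-0.2619) / (7) = 1.5714

(-0.4464, 0.0833, 1.5714)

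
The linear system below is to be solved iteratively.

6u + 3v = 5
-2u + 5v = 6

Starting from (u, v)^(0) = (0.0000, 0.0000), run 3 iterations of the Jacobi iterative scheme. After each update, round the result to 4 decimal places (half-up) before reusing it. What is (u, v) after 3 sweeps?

Iteration 1:
  u = (5 - (3)·0.0000) / (6) = 0.8333
  v = (6 - (-2)·0.0000) / (5) = 1.2000
Iteration 2:
  u = (5 - (3)·1.2000) / (6) = 0.2333
  v = (6 - (-2)·0.8333) / (5) = 1.5333
Iteration 3:
  u = (5 - (3)·1.5333) / (6) = 0.0667
  v = (6 - (-2)·0.2333) / (5) = 1.2933

(0.0667, 1.2933)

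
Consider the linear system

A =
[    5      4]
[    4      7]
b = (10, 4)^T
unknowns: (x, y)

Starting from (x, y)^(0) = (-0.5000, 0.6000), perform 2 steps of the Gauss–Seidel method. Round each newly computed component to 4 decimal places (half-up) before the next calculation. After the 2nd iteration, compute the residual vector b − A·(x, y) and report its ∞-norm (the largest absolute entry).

Iteration 1:
  x = (10 - (4)·0.6000) / (5) = 1.5200
  y = (4 - (4)·1.5200) / (7) = -0.2971
Iteration 2:
  x = (10 - (4)·-0.2971) / (5) = 2.2377
  y = (4 - (4)·2.2377) / (7) = -0.7073
Residual b − A·x = (1.6407, 0.0003); ∞-norm = 1.6407

1.6407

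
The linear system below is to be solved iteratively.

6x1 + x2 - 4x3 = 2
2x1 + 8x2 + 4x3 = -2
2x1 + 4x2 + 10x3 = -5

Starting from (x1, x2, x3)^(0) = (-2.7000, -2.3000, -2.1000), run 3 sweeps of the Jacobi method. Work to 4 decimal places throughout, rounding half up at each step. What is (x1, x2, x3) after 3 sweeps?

(-0.2090, 0.0448, -0.4218)

Iteration 1:
  x1 = (2 - (1)·-2.3000 - (-4)·-2.1000) / (6) = -0.6833
  x2 = (-2 - (2)·-2.7000 - (4)·-2.1000) / (8) = 1.4750
  x3 = (-5 - (2)·-2.7000 - (4)·-2.3000) / (10) = 0.9600
Iteration 2:
  x1 = (2 - (1)·1.4750 - (-4)·0.9600) / (6) = 0.7275
  x2 = (-2 - (2)·-0.6833 - (4)·0.9600) / (8) = -0.5592
  x3 = (-5 - (2)·-0.6833 - (4)·1.4750) / (10) = -0.9533
Iteration 3:
  x1 = (2 - (1)·-0.5592 - (-4)·-0.9533) / (6) = -0.2090
  x2 = (-2 - (2)·0.7275 - (4)·-0.9533) / (8) = 0.0448
  x3 = (-5 - (2)·0.7275 - (4)·-0.5592) / (10) = -0.4218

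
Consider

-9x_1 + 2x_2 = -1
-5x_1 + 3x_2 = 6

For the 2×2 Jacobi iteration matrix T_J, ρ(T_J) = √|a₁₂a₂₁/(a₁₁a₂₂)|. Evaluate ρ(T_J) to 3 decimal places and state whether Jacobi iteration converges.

a₁₂a₂₁/(a₁₁a₂₂) = (2)·(-5) / ((-9)·(3)) = 0.370370
ρ = √|0.370370| = √0.370370 = 0.609
ρ < 1, so Jacobi converges

0.609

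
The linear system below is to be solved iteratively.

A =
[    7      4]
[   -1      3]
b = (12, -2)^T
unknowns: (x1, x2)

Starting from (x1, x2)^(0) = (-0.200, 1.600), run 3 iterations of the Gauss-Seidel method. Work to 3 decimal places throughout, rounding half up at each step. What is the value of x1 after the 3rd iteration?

Iteration 1:
  x1 = (12 - (4)·1.600) / (7) = 0.800
  x2 = (-2 - (-1)·0.800) / (3) = -0.400
Iteration 2:
  x1 = (12 - (4)·-0.400) / (7) = 1.943
  x2 = (-2 - (-1)·1.943) / (3) = -0.019
Iteration 3:
  x1 = (12 - (4)·-0.019) / (7) = 1.725
  x2 = (-2 - (-1)·1.725) / (3) = -0.092

1.725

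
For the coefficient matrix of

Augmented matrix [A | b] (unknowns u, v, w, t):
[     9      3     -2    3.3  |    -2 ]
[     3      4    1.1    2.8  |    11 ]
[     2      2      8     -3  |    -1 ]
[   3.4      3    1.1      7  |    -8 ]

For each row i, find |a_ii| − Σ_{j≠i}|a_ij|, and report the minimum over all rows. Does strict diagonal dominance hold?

row 1: |9| − (3+2+3.3) = 0.7
row 2: |4| − (3+1.1+2.8) = -2.9
row 3: |8| − (2+2+3) = 1
row 4: |7| − (3.4+3+1.1) = -0.5
minimum over rows = -2.9 → not strictly diagonally dominant

-2.9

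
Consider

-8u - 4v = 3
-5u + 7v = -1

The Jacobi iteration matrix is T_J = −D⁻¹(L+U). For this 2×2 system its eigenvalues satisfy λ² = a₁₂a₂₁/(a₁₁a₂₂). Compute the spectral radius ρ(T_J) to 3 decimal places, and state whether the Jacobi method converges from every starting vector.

0.598

a₁₂a₂₁/(a₁₁a₂₂) = (-4)·(-5) / ((-8)·(7)) = -0.357143
ρ = √|-0.357143| = √0.357143 = 0.598
ρ < 1, so Jacobi converges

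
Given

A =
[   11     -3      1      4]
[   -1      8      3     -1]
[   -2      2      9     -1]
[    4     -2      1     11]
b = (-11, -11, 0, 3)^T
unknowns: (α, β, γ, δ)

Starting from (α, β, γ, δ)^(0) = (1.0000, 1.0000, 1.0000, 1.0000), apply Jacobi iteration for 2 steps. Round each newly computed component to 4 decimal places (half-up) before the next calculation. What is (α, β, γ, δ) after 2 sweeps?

(-1.4192, -1.5644, 0.0707, 0.4196)

Iteration 1:
  α = (-11 - (-3)·1.0000 - (1)·1.0000 - (4)·1.0000) / (11) = -1.1818
  β = (-11 - (-1)·1.0000 - (3)·1.0000 - (-1)·1.0000) / (8) = -1.5000
  γ = (0 - (-2)·1.0000 - (2)·1.0000 - (-1)·1.0000) / (9) = 0.1111
  δ = (3 - (4)·1.0000 - (-2)·1.0000 - (1)·1.0000) / (11) = 0.0000
Iteration 2:
  α = (-11 - (-3)·-1.5000 - (1)·0.1111 - (4)·0.0000) / (11) = -1.4192
  β = (-11 - (-1)·-1.1818 - (3)·0.1111 - (-1)·0.0000) / (8) = -1.5644
  γ = (0 - (-2)·-1.1818 - (2)·-1.5000 - (-1)·0.0000) / (9) = 0.0707
  δ = (3 - (4)·-1.1818 - (-2)·-1.5000 - (1)·0.1111) / (11) = 0.4196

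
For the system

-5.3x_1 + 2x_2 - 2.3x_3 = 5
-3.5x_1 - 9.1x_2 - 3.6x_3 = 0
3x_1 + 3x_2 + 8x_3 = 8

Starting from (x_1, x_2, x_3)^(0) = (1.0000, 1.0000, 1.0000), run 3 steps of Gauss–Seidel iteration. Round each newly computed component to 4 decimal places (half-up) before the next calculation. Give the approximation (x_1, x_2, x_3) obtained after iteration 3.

(-1.6025, -0.0014, 1.6015)

Iteration 1:
  x_1 = (5 - (2)·1.0000 - (-2.3)·1.0000) / (-5.3) = -1.0000
  x_2 = (0 - (-3.5)·-1.0000 - (-3.6)·1.0000) / (-9.1) = -0.0110
  x_3 = (8 - (3)·-1.0000 - (3)·-0.0110) / (8) = 1.3791
Iteration 2:
  x_1 = (5 - (2)·-0.0110 - (-2.3)·1.3791) / (-5.3) = -1.5460
  x_2 = (0 - (-3.5)·-1.5460 - (-3.6)·1.3791) / (-9.1) = 0.0490
  x_3 = (8 - (3)·-1.5460 - (3)·0.0490) / (8) = 1.5614
Iteration 3:
  x_1 = (5 - (2)·0.0490 - (-2.3)·1.5614) / (-5.3) = -1.6025
  x_2 = (0 - (-3.5)·-1.6025 - (-3.6)·1.5614) / (-9.1) = -0.0014
  x_3 = (8 - (3)·-1.6025 - (3)·-0.0014) / (8) = 1.6015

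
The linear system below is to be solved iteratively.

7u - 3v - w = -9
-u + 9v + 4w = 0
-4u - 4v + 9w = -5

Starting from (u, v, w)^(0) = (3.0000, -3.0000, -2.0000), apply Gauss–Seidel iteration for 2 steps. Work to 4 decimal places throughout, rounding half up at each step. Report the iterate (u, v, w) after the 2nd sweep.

Iteration 1:
  u = (-9 - (-3)·-3.0000 - (-1)·-2.0000) / (7) = -2.8571
  v = (0 - (-1)·-2.8571 - (4)·-2.0000) / (9) = 0.5714
  w = (-5 - (-4)·-2.8571 - (-4)·0.5714) / (9) = -1.5714
Iteration 2:
  u = (-9 - (-3)·0.5714 - (-1)·-1.5714) / (7) = -1.2653
  v = (0 - (-1)·-1.2653 - (4)·-1.5714) / (9) = 0.5578
  w = (-5 - (-4)·-1.2653 - (-4)·0.5578) / (9) = -0.8700

(-1.2653, 0.5578, -0.8700)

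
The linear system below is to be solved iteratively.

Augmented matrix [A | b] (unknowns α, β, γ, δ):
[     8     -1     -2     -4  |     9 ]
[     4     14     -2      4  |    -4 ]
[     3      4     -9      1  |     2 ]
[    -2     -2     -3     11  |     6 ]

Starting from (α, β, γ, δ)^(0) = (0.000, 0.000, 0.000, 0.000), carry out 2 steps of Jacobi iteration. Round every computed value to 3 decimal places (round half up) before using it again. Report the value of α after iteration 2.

1.306

Iteration 1:
  α = (9 - (-1)·0.000 - (-2)·0.000 - (-4)·0.000) / (8) = 1.125
  β = (-4 - (4)·0.000 - (-2)·0.000 - (4)·0.000) / (14) = -0.286
  γ = (2 - (3)·0.000 - (4)·0.000 - (1)·0.000) / (-9) = -0.222
  δ = (6 - (-2)·0.000 - (-2)·0.000 - (-3)·0.000) / (11) = 0.545
Iteration 2:
  α = (9 - (-1)·-0.286 - (-2)·-0.222 - (-4)·0.545) / (8) = 1.306
  β = (-4 - (4)·1.125 - (-2)·-0.222 - (4)·0.545) / (14) = -0.795
  γ = (2 - (3)·1.125 - (4)·-0.286 - (1)·0.545) / (-9) = 0.086
  δ = (6 - (-2)·1.125 - (-2)·-0.286 - (-3)·-0.222) / (11) = 0.637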